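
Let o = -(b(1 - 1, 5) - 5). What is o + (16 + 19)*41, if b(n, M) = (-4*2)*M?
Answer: 1480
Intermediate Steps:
b(n, M) = -8*M
o = 45 (o = -(-8*5 - 5) = -(-40 - 5) = -1*(-45) = 45)
o + (16 + 19)*41 = 45 + (16 + 19)*41 = 45 + 35*41 = 45 + 1435 = 1480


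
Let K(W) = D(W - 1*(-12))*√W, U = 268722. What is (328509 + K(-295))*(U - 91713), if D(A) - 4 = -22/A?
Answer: 58149049581 + 204268386*I*√295/283 ≈ 5.8149e+10 + 1.2397e+7*I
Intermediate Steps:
D(A) = 4 - 22/A
K(W) = √W*(4 - 22/(12 + W)) (K(W) = (4 - 22/(W - 1*(-12)))*√W = (4 - 22/(W + 12))*√W = (4 - 22/(12 + W))*√W = √W*(4 - 22/(12 + W)))
(328509 + K(-295))*(U - 91713) = (328509 + √(-295)*(26 + 4*(-295))/(12 - 295))*(268722 - 91713) = (328509 + (I*√295)*(26 - 1180)/(-283))*177009 = (328509 + (I*√295)*(-1/283)*(-1154))*177009 = (328509 + 1154*I*√295/283)*177009 = 58149049581 + 204268386*I*√295/283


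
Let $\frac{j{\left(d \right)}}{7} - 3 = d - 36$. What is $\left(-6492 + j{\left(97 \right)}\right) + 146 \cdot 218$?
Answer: $25784$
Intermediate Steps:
$j{\left(d \right)} = -231 + 7 d$ ($j{\left(d \right)} = 21 + 7 \left(d - 36\right) = 21 + 7 \left(-36 + d\right) = 21 + \left(-252 + 7 d\right) = -231 + 7 d$)
$\left(-6492 + j{\left(97 \right)}\right) + 146 \cdot 218 = \left(-6492 + \left(-231 + 7 \cdot 97\right)\right) + 146 \cdot 218 = \left(-6492 + \left(-231 + 679\right)\right) + 31828 = \left(-6492 + 448\right) + 31828 = -6044 + 31828 = 25784$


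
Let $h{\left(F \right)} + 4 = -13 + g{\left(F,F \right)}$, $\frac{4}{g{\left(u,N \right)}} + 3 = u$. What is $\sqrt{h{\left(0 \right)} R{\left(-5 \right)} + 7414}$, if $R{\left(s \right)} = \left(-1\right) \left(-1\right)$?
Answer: $\frac{\sqrt{66561}}{3} \approx 85.998$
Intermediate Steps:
$g{\left(u,N \right)} = \frac{4}{-3 + u}$
$R{\left(s \right)} = 1$
$h{\left(F \right)} = -17 + \frac{4}{-3 + F}$ ($h{\left(F \right)} = -4 - \left(13 - \frac{4}{-3 + F}\right) = -17 + \frac{4}{-3 + F}$)
$\sqrt{h{\left(0 \right)} R{\left(-5 \right)} + 7414} = \sqrt{\frac{55 - 0}{-3 + 0} \cdot 1 + 7414} = \sqrt{\frac{55 + 0}{-3} \cdot 1 + 7414} = \sqrt{\left(- \frac{1}{3}\right) 55 \cdot 1 + 7414} = \sqrt{\left(- \frac{55}{3}\right) 1 + 7414} = \sqrt{- \frac{55}{3} + 7414} = \sqrt{\frac{22187}{3}} = \frac{\sqrt{66561}}{3}$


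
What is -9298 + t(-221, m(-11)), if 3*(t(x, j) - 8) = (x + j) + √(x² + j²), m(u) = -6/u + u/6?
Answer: -1854091/198 + 17*√736189/198 ≈ -9290.4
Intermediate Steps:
m(u) = -6/u + u/6 (m(u) = -6/u + u*(⅙) = -6/u + u/6)
t(x, j) = 8 + j/3 + x/3 + √(j² + x²)/3 (t(x, j) = 8 + ((x + j) + √(x² + j²))/3 = 8 + ((j + x) + √(j² + x²))/3 = 8 + (j + x + √(j² + x²))/3 = 8 + (j/3 + x/3 + √(j² + x²)/3) = 8 + j/3 + x/3 + √(j² + x²)/3)
-9298 + t(-221, m(-11)) = -9298 + (8 + (-6/(-11) + (⅙)*(-11))/3 + (⅓)*(-221) + √((-6/(-11) + (⅙)*(-11))² + (-221)²)/3) = -9298 + (8 + (-6*(-1/11) - 11/6)/3 - 221/3 + √((-6*(-1/11) - 11/6)² + 48841)/3) = -9298 + (8 + (6/11 - 11/6)/3 - 221/3 + √((6/11 - 11/6)² + 48841)/3) = -9298 + (8 + (⅓)*(-85/66) - 221/3 + √((-85/66)² + 48841)/3) = -9298 + (8 - 85/198 - 221/3 + √(7225/4356 + 48841)/3) = -9298 + (8 - 85/198 - 221/3 + √(212758621/4356)/3) = -9298 + (8 - 85/198 - 221/3 + (17*√736189/66)/3) = -9298 + (8 - 85/198 - 221/3 + 17*√736189/198) = -9298 + (-13087/198 + 17*√736189/198) = -1854091/198 + 17*√736189/198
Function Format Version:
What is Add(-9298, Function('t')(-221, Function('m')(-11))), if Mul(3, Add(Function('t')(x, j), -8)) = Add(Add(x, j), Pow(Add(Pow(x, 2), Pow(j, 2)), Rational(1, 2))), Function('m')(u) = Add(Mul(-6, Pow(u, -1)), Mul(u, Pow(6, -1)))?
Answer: Add(Rational(-1854091, 198), Mul(Rational(17, 198), Pow(736189, Rational(1, 2)))) ≈ -9290.4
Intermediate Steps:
Function('m')(u) = Add(Mul(-6, Pow(u, -1)), Mul(Rational(1, 6), u)) (Function('m')(u) = Add(Mul(-6, Pow(u, -1)), Mul(u, Rational(1, 6))) = Add(Mul(-6, Pow(u, -1)), Mul(Rational(1, 6), u)))
Function('t')(x, j) = Add(8, Mul(Rational(1, 3), j), Mul(Rational(1, 3), x), Mul(Rational(1, 3), Pow(Add(Pow(j, 2), Pow(x, 2)), Rational(1, 2)))) (Function('t')(x, j) = Add(8, Mul(Rational(1, 3), Add(Add(x, j), Pow(Add(Pow(x, 2), Pow(j, 2)), Rational(1, 2))))) = Add(8, Mul(Rational(1, 3), Add(Add(j, x), Pow(Add(Pow(j, 2), Pow(x, 2)), Rational(1, 2))))) = Add(8, Mul(Rational(1, 3), Add(j, x, Pow(Add(Pow(j, 2), Pow(x, 2)), Rational(1, 2))))) = Add(8, Add(Mul(Rational(1, 3), j), Mul(Rational(1, 3), x), Mul(Rational(1, 3), Pow(Add(Pow(j, 2), Pow(x, 2)), Rational(1, 2))))) = Add(8, Mul(Rational(1, 3), j), Mul(Rational(1, 3), x), Mul(Rational(1, 3), Pow(Add(Pow(j, 2), Pow(x, 2)), Rational(1, 2)))))
Add(-9298, Function('t')(-221, Function('m')(-11))) = Add(-9298, Add(8, Mul(Rational(1, 3), Add(Mul(-6, Pow(-11, -1)), Mul(Rational(1, 6), -11))), Mul(Rational(1, 3), -221), Mul(Rational(1, 3), Pow(Add(Pow(Add(Mul(-6, Pow(-11, -1)), Mul(Rational(1, 6), -11)), 2), Pow(-221, 2)), Rational(1, 2))))) = Add(-9298, Add(8, Mul(Rational(1, 3), Add(Mul(-6, Rational(-1, 11)), Rational(-11, 6))), Rational(-221, 3), Mul(Rational(1, 3), Pow(Add(Pow(Add(Mul(-6, Rational(-1, 11)), Rational(-11, 6)), 2), 48841), Rational(1, 2))))) = Add(-9298, Add(8, Mul(Rational(1, 3), Add(Rational(6, 11), Rational(-11, 6))), Rational(-221, 3), Mul(Rational(1, 3), Pow(Add(Pow(Add(Rational(6, 11), Rational(-11, 6)), 2), 48841), Rational(1, 2))))) = Add(-9298, Add(8, Mul(Rational(1, 3), Rational(-85, 66)), Rational(-221, 3), Mul(Rational(1, 3), Pow(Add(Pow(Rational(-85, 66), 2), 48841), Rational(1, 2))))) = Add(-9298, Add(8, Rational(-85, 198), Rational(-221, 3), Mul(Rational(1, 3), Pow(Add(Rational(7225, 4356), 48841), Rational(1, 2))))) = Add(-9298, Add(8, Rational(-85, 198), Rational(-221, 3), Mul(Rational(1, 3), Pow(Rational(212758621, 4356), Rational(1, 2))))) = Add(-9298, Add(8, Rational(-85, 198), Rational(-221, 3), Mul(Rational(1, 3), Mul(Rational(17, 66), Pow(736189, Rational(1, 2)))))) = Add(-9298, Add(8, Rational(-85, 198), Rational(-221, 3), Mul(Rational(17, 198), Pow(736189, Rational(1, 2))))) = Add(-9298, Add(Rational(-13087, 198), Mul(Rational(17, 198), Pow(736189, Rational(1, 2))))) = Add(Rational(-1854091, 198), Mul(Rational(17, 198), Pow(736189, Rational(1, 2))))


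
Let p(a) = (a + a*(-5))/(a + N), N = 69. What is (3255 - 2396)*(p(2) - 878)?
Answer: -53555214/71 ≈ -7.5430e+5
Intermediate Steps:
p(a) = -4*a/(69 + a) (p(a) = (a + a*(-5))/(a + 69) = (a - 5*a)/(69 + a) = (-4*a)/(69 + a) = -4*a/(69 + a))
(3255 - 2396)*(p(2) - 878) = (3255 - 2396)*(-4*2/(69 + 2) - 878) = 859*(-4*2/71 - 878) = 859*(-4*2*1/71 - 878) = 859*(-8/71 - 878) = 859*(-62346/71) = -53555214/71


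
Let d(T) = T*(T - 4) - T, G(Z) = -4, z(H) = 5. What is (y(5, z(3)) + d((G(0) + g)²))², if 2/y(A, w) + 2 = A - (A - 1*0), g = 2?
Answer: 25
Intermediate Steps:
y(A, w) = -1 (y(A, w) = 2/(-2 + (A - (A - 1*0))) = 2/(-2 + (A - (A + 0))) = 2/(-2 + (A - A)) = 2/(-2 + 0) = 2/(-2) = 2*(-½) = -1)
d(T) = -T + T*(-4 + T) (d(T) = T*(-4 + T) - T = -T + T*(-4 + T))
(y(5, z(3)) + d((G(0) + g)²))² = (-1 + (-4 + 2)²*(-5 + (-4 + 2)²))² = (-1 + (-2)²*(-5 + (-2)²))² = (-1 + 4*(-5 + 4))² = (-1 + 4*(-1))² = (-1 - 4)² = (-5)² = 25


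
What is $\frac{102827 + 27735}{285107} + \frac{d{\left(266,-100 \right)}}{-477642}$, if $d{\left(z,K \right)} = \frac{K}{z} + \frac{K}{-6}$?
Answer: $\frac{12440271415648}{27167725999953} \approx 0.45791$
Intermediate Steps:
$d{\left(z,K \right)} = - \frac{K}{6} + \frac{K}{z}$ ($d{\left(z,K \right)} = \frac{K}{z} + K \left(- \frac{1}{6}\right) = \frac{K}{z} - \frac{K}{6} = - \frac{K}{6} + \frac{K}{z}$)
$\frac{102827 + 27735}{285107} + \frac{d{\left(266,-100 \right)}}{-477642} = \frac{102827 + 27735}{285107} + \frac{\left(- \frac{1}{6}\right) \left(-100\right) - \frac{100}{266}}{-477642} = 130562 \cdot \frac{1}{285107} + \left(\frac{50}{3} - \frac{50}{133}\right) \left(- \frac{1}{477642}\right) = \frac{130562}{285107} + \left(\frac{50}{3} - \frac{50}{133}\right) \left(- \frac{1}{477642}\right) = \frac{130562}{285107} + \frac{6500}{399} \left(- \frac{1}{477642}\right) = \frac{130562}{285107} - \frac{3250}{95289579} = \frac{12440271415648}{27167725999953}$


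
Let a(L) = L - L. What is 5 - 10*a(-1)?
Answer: 5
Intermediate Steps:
a(L) = 0
5 - 10*a(-1) = 5 - 10*0 = 5 + 0 = 5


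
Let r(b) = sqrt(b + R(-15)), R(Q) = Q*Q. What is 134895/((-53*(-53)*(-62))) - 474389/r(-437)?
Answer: -134895/174158 + 474389*I*sqrt(53)/106 ≈ -0.77456 + 32581.0*I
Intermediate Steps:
R(Q) = Q**2
r(b) = sqrt(225 + b) (r(b) = sqrt(b + (-15)**2) = sqrt(b + 225) = sqrt(225 + b))
134895/((-53*(-53)*(-62))) - 474389/r(-437) = 134895/((-53*(-53)*(-62))) - 474389/sqrt(225 - 437) = 134895/((2809*(-62))) - 474389*(-I*sqrt(53)/106) = 134895/(-174158) - 474389*(-I*sqrt(53)/106) = 134895*(-1/174158) - (-474389)*I*sqrt(53)/106 = -134895/174158 + 474389*I*sqrt(53)/106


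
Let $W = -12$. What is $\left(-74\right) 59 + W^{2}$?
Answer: $-4222$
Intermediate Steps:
$\left(-74\right) 59 + W^{2} = \left(-74\right) 59 + \left(-12\right)^{2} = -4366 + 144 = -4222$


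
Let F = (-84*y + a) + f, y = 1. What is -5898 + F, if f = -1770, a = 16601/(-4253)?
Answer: -32985857/4253 ≈ -7755.9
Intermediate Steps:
a = -16601/4253 (a = 16601*(-1/4253) = -16601/4253 ≈ -3.9034)
F = -7901663/4253 (F = (-84*1 - 16601/4253) - 1770 = (-84 - 16601/4253) - 1770 = -373853/4253 - 1770 = -7901663/4253 ≈ -1857.9)
-5898 + F = -5898 - 7901663/4253 = -32985857/4253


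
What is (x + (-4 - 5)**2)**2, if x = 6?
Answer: 7569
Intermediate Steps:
(x + (-4 - 5)**2)**2 = (6 + (-4 - 5)**2)**2 = (6 + (-9)**2)**2 = (6 + 81)**2 = 87**2 = 7569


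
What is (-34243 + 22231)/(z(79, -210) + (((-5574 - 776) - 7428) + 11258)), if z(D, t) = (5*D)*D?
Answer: -12012/28685 ≈ -0.41876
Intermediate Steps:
z(D, t) = 5*D²
(-34243 + 22231)/(z(79, -210) + (((-5574 - 776) - 7428) + 11258)) = (-34243 + 22231)/(5*79² + (((-5574 - 776) - 7428) + 11258)) = -12012/(5*6241 + ((-6350 - 7428) + 11258)) = -12012/(31205 + (-13778 + 11258)) = -12012/(31205 - 2520) = -12012/28685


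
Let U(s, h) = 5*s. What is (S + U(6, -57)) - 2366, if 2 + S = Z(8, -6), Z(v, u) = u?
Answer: -2344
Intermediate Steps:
S = -8 (S = -2 - 6 = -8)
(S + U(6, -57)) - 2366 = (-8 + 5*6) - 2366 = (-8 + 30) - 2366 = 22 - 2366 = -2344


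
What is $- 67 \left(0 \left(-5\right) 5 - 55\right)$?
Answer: $3685$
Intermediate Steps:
$- 67 \left(0 \left(-5\right) 5 - 55\right) = - 67 \left(0 \cdot 5 - 55\right) = - 67 \left(0 - 55\right) = \left(-67\right) \left(-55\right) = 3685$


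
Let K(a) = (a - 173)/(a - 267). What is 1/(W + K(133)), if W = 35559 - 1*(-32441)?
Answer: 67/4556020 ≈ 1.4706e-5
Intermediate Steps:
K(a) = (-173 + a)/(-267 + a)
W = 68000 (W = 35559 + 32441 = 68000)
1/(W + K(133)) = 1/(68000 + (-173 + 133)/(-267 + 133)) = 1/(68000 - 40/(-134)) = 1/(68000 - 1/134*(-40)) = 1/(68000 + 20/67) = 1/(4556020/67) = 67/4556020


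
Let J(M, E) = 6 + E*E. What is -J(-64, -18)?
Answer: -330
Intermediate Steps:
J(M, E) = 6 + E**2
-J(-64, -18) = -(6 + (-18)**2) = -(6 + 324) = -1*330 = -330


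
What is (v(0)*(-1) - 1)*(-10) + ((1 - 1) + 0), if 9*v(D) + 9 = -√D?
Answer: 0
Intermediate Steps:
v(D) = -1 - √D/9 (v(D) = -1 + (-√D)/9 = -1 - √D/9)
(v(0)*(-1) - 1)*(-10) + ((1 - 1) + 0) = ((-1 - √0/9)*(-1) - 1)*(-10) + ((1 - 1) + 0) = ((-1 - ⅑*0)*(-1) - 1)*(-10) + (0 + 0) = ((-1 + 0)*(-1) - 1)*(-10) + 0 = (-1*(-1) - 1)*(-10) + 0 = (1 - 1)*(-10) + 0 = 0*(-10) + 0 = 0 + 0 = 0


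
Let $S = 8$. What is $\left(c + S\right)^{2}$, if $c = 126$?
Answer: $17956$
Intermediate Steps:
$\left(c + S\right)^{2} = \left(126 + 8\right)^{2} = 134^{2} = 17956$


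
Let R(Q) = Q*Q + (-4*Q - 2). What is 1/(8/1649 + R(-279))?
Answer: 1649/130196803 ≈ 1.2665e-5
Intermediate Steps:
R(Q) = -2 + Q² - 4*Q (R(Q) = Q² + (-2 - 4*Q) = -2 + Q² - 4*Q)
1/(8/1649 + R(-279)) = 1/(8/1649 + (-2 + (-279)² - 4*(-279))) = 1/((1/1649)*8 + (-2 + 77841 + 1116)) = 1/(8/1649 + 78955) = 1/(130196803/1649) = 1649/130196803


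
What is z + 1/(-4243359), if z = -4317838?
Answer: -18322136737843/4243359 ≈ -4.3178e+6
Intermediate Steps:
z + 1/(-4243359) = -4317838 + 1/(-4243359) = -4317838 - 1/4243359 = -18322136737843/4243359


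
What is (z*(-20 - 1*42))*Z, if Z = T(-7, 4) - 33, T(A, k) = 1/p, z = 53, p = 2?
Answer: 106795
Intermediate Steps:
T(A, k) = ½ (T(A, k) = 1/2 = ½)
Z = -65/2 (Z = ½ - 33 = -65/2 ≈ -32.500)
(z*(-20 - 1*42))*Z = (53*(-20 - 1*42))*(-65/2) = (53*(-20 - 42))*(-65/2) = (53*(-62))*(-65/2) = -3286*(-65/2) = 106795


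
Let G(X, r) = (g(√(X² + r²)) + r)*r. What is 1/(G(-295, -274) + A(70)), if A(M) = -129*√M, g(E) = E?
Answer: -1/(-75076 + 129*√70 + 274*√162101) ≈ -2.7533e-5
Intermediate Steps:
G(X, r) = r*(r + √(X² + r²)) (G(X, r) = (√(X² + r²) + r)*r = (r + √(X² + r²))*r = r*(r + √(X² + r²)))
1/(G(-295, -274) + A(70)) = 1/(-274*(-274 + √((-295)² + (-274)²)) - 129*√70) = 1/(-274*(-274 + √(87025 + 75076)) - 129*√70) = 1/(-274*(-274 + √162101) - 129*√70) = 1/((75076 - 274*√162101) - 129*√70) = 1/(75076 - 274*√162101 - 129*√70)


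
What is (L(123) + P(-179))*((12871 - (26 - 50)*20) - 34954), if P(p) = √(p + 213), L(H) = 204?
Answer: -4407012 - 21603*√34 ≈ -4.5330e+6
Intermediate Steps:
P(p) = √(213 + p)
(L(123) + P(-179))*((12871 - (26 - 50)*20) - 34954) = (204 + √(213 - 179))*((12871 - (26 - 50)*20) - 34954) = (204 + √34)*((12871 - (-24)*20) - 34954) = (204 + √34)*((12871 - 1*(-480)) - 34954) = (204 + √34)*((12871 + 480) - 34954) = (204 + √34)*(13351 - 34954) = (204 + √34)*(-21603) = -4407012 - 21603*√34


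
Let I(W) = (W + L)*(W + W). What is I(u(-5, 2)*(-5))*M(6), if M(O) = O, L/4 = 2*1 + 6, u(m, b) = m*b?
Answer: 49200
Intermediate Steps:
u(m, b) = b*m
L = 32 (L = 4*(2*1 + 6) = 4*(2 + 6) = 4*8 = 32)
I(W) = 2*W*(32 + W) (I(W) = (W + 32)*(W + W) = (32 + W)*(2*W) = 2*W*(32 + W))
I(u(-5, 2)*(-5))*M(6) = (2*((2*(-5))*(-5))*(32 + (2*(-5))*(-5)))*6 = (2*(-10*(-5))*(32 - 10*(-5)))*6 = (2*50*(32 + 50))*6 = (2*50*82)*6 = 8200*6 = 49200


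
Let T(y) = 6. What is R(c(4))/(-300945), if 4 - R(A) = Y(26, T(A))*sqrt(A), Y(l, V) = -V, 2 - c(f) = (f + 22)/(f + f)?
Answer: -4/300945 - I*sqrt(5)/100315 ≈ -1.3291e-5 - 2.229e-5*I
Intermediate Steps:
c(f) = 2 - (22 + f)/(2*f) (c(f) = 2 - (f + 22)/(f + f) = 2 - (22 + f)/(2*f))
R(A) = 4 + 6*sqrt(A) (R(A) = 4 - (-1*6)*sqrt(A) = 4 - (-6)*sqrt(A) = 4 + 6*sqrt(A))
R(c(4))/(-300945) = (4 + 6*sqrt(3/2 - 11/4))/(-300945) = (4 + 6*sqrt(3/2 - 11*1/4))*(-1/300945) = (4 + 6*sqrt(3/2 - 11/4))*(-1/300945) = (4 + 6*sqrt(-5/4))*(-1/300945) = (4 + 6*(I*sqrt(5)/2))*(-1/300945) = (4 + 3*I*sqrt(5))*(-1/300945) = -4/300945 - I*sqrt(5)/100315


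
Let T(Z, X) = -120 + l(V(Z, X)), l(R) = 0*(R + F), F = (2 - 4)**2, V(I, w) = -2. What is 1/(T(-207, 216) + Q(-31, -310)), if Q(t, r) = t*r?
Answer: 1/9490 ≈ 0.00010537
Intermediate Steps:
Q(t, r) = r*t
F = 4 (F = (-2)**2 = 4)
l(R) = 0 (l(R) = 0*(R + 4) = 0*(4 + R) = 0)
T(Z, X) = -120 (T(Z, X) = -120 + 0 = -120)
1/(T(-207, 216) + Q(-31, -310)) = 1/(-120 - 310*(-31)) = 1/(-120 + 9610) = 1/9490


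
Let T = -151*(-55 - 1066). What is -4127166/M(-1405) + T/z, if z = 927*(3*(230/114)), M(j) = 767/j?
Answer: 618169493445433/81766035 ≈ 7.5602e+6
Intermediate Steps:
T = 169271 (T = -151*(-1121) = 169271)
z = 106605/19 (z = 927*(3*(230*(1/114))) = 927*(3*(115/57)) = 927*(115/19) = 106605/19 ≈ 5610.8)
-4127166/M(-1405) + T/z = -4127166/(767/(-1405)) + 169271/(106605/19) = -4127166/(767*(-1/1405)) + 169271*(19/106605) = -4127166/(-767/1405) + 3216149/106605 = -4127166*(-1405/767) + 3216149/106605 = 5798668230/767 + 3216149/106605 = 618169493445433/81766035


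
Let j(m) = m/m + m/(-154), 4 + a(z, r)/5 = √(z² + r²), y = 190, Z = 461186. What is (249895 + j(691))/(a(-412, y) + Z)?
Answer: 8873593149819/16375507876112 - 192416465*√51461/16375507876112 ≈ 0.53922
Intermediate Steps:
a(z, r) = -20 + 5*√(r² + z²) (a(z, r) = -20 + 5*√(z² + r²) = -20 + 5*√(r² + z²))
j(m) = 1 - m/154 (j(m) = 1 + m*(-1/154) = 1 - m/154)
(249895 + j(691))/(a(-412, y) + Z) = (249895 + (1 - 1/154*691))/((-20 + 5*√(190² + (-412)²)) + 461186) = (249895 + (1 - 691/154))/((-20 + 5*√(36100 + 169744)) + 461186) = (249895 - 537/154)/((-20 + 5*√205844) + 461186) = 38483293/(154*((-20 + 5*(2*√51461)) + 461186)) = 38483293/(154*((-20 + 10*√51461) + 461186)) = 38483293/(154*(461166 + 10*√51461))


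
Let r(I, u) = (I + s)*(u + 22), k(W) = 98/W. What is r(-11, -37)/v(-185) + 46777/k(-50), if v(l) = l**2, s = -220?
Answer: -8004680168/335405 ≈ -23866.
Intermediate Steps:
r(I, u) = (-220 + I)*(22 + u) (r(I, u) = (I - 220)*(u + 22) = (-220 + I)*(22 + u))
r(-11, -37)/v(-185) + 46777/k(-50) = (-4840 - 220*(-37) + 22*(-11) - 11*(-37))/((-185)**2) + 46777/((98/(-50))) = (-4840 + 8140 - 242 + 407)/34225 + 46777/((98*(-1/50))) = 3465*(1/34225) + 46777/(-49/25) = 693/6845 + 46777*(-25/49) = 693/6845 - 1169425/49 = -8004680168/335405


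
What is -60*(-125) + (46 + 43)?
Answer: 7589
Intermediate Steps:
-60*(-125) + (46 + 43) = 7500 + 89 = 7589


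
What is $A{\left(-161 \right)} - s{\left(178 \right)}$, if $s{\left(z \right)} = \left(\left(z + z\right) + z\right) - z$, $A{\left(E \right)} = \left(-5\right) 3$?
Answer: $-371$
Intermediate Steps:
$A{\left(E \right)} = -15$
$s{\left(z \right)} = 2 z$ ($s{\left(z \right)} = \left(2 z + z\right) - z = 3 z - z = 2 z$)
$A{\left(-161 \right)} - s{\left(178 \right)} = -15 - 2 \cdot 178 = -15 - 356 = -371$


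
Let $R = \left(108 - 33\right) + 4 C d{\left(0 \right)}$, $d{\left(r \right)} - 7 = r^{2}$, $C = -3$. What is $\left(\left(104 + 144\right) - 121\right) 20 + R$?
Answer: $2531$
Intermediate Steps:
$d{\left(r \right)} = 7 + r^{2}$
$R = -9$ ($R = \left(108 - 33\right) + 4 \left(-3\right) \left(7 + 0^{2}\right) = 75 - 12 \left(7 + 0\right) = 75 - 84 = -9$)
$\left(\left(104 + 144\right) - 121\right) 20 + R = \left(\left(104 + 144\right) - 121\right) 20 - 9 = \left(248 - 121\right) 20 - 9 = 127 \cdot 20 - 9 = 2540 - 9 = 2531$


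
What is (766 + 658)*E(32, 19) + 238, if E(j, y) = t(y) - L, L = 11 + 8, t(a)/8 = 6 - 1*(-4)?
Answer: 87102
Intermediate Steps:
t(a) = 80 (t(a) = 8*(6 - 1*(-4)) = 8*(6 + 4) = 8*10 = 80)
L = 19
E(j, y) = 61 (E(j, y) = 80 - 1*19 = 80 - 19 = 61)
(766 + 658)*E(32, 19) + 238 = (766 + 658)*61 + 238 = 1424*61 + 238 = 86864 + 238 = 87102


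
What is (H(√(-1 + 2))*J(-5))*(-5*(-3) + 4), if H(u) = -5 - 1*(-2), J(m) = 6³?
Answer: -12312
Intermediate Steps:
J(m) = 216
H(u) = -3 (H(u) = -5 + 2 = -3)
(H(√(-1 + 2))*J(-5))*(-5*(-3) + 4) = (-3*216)*(-5*(-3) + 4) = -648*(15 + 4) = -648*19 = -12312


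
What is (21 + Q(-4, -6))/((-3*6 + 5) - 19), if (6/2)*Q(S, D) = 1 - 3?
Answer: -61/96 ≈ -0.63542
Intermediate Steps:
Q(S, D) = -⅔ (Q(S, D) = (1 - 3)/3 = (⅓)*(-2) = -⅔)
(21 + Q(-4, -6))/((-3*6 + 5) - 19) = (21 - ⅔)/((-3*6 + 5) - 19) = (61/3)/((-18 + 5) - 19) = (61/3)/(-13 - 19) = (61/3)/(-32) = -1/32*61/3 = -61/96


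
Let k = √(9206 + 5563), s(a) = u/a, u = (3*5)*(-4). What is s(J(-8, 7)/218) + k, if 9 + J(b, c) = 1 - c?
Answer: 872 + 3*√1641 ≈ 993.53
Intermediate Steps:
u = -60 (u = 15*(-4) = -60)
J(b, c) = -8 - c (J(b, c) = -9 + (1 - c) = -8 - c)
s(a) = -60/a
k = 3*√1641 (k = √14769 = 3*√1641 ≈ 121.53)
s(J(-8, 7)/218) + k = -60*218/(-8 - 1*7) + 3*√1641 = -60*218/(-8 - 7) + 3*√1641 = -60/((-15*1/218)) + 3*√1641 = -60/(-15/218) + 3*√1641 = -60*(-218/15) + 3*√1641 = 872 + 3*√1641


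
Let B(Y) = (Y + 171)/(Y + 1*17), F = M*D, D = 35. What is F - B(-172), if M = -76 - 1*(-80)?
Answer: 21699/155 ≈ 139.99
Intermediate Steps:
M = 4 (M = -76 + 80 = 4)
F = 140 (F = 4*35 = 140)
B(Y) = (171 + Y)/(17 + Y) (B(Y) = (171 + Y)/(Y + 17) = (171 + Y)/(17 + Y))
F - B(-172) = 140 - (171 - 172)/(17 - 172) = 140 - (-1)/(-155) = 140 - (-1)*(-1)/155 = 140 - 1*1/155 = 140 - 1/155 = 21699/155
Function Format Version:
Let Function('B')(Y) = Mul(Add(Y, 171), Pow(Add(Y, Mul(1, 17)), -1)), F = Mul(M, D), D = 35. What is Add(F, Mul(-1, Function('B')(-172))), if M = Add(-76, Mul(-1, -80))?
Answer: Rational(21699, 155) ≈ 139.99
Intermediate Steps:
M = 4 (M = Add(-76, 80) = 4)
F = 140 (F = Mul(4, 35) = 140)
Function('B')(Y) = Mul(Pow(Add(17, Y), -1), Add(171, Y)) (Function('B')(Y) = Mul(Add(171, Y), Pow(Add(Y, 17), -1)) = Mul(Add(171, Y), Pow(Add(17, Y), -1)) = Mul(Pow(Add(17, Y), -1), Add(171, Y)))
Add(F, Mul(-1, Function('B')(-172))) = Add(140, Mul(-1, Mul(Pow(Add(17, -172), -1), Add(171, -172)))) = Add(140, Mul(-1, Mul(Pow(-155, -1), -1))) = Add(140, Mul(-1, Mul(Rational(-1, 155), -1))) = Add(140, Mul(-1, Rational(1, 155))) = Add(140, Rational(-1, 155)) = Rational(21699, 155)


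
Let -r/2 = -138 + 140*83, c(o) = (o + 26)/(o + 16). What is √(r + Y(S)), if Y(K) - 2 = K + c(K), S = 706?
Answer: 5*I*√321362/19 ≈ 149.18*I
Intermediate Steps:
c(o) = (26 + o)/(16 + o)
Y(K) = 2 + K + (26 + K)/(16 + K) (Y(K) = 2 + (K + (26 + K)/(16 + K)) = 2 + K + (26 + K)/(16 + K))
r = -22964 (r = -2*(-138 + 140*83) = -2*(-138 + 11620) = -2*11482 = -22964)
√(r + Y(S)) = √(-22964 + (58 + 706² + 19*706)/(16 + 706)) = √(-22964 + (58 + 498436 + 13414)/722) = √(-22964 + (1/722)*511908) = √(-22964 + 255954/361) = √(-8034050/361) = 5*I*√321362/19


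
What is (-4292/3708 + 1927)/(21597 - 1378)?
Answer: 1785256/18743013 ≈ 0.095249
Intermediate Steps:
(-4292/3708 + 1927)/(21597 - 1378) = (-4292*1/3708 + 1927)/20219 = (-1073/927 + 1927)*(1/20219) = (1785256/927)*(1/20219) = 1785256/18743013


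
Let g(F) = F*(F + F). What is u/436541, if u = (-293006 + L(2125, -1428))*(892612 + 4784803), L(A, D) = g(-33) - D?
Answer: -1643043901000/436541 ≈ -3.7638e+6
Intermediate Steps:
g(F) = 2*F² (g(F) = F*(2*F) = 2*F²)
L(A, D) = 2178 - D (L(A, D) = 2*(-33)² - D = 2*1089 - D = 2178 - D)
u = -1643043901000 (u = (-293006 + (2178 - 1*(-1428)))*(892612 + 4784803) = (-293006 + (2178 + 1428))*5677415 = (-293006 + 3606)*5677415 = -289400*5677415 = -1643043901000)
u/436541 = -1643043901000/436541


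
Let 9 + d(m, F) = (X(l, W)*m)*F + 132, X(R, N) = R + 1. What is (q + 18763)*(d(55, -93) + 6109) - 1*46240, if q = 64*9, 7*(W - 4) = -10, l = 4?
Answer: -374120517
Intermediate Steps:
W = 18/7 (W = 4 + (1/7)*(-10) = 4 - 10/7 = 18/7 ≈ 2.5714)
X(R, N) = 1 + R
d(m, F) = 123 + 5*F*m (d(m, F) = -9 + (((1 + 4)*m)*F + 132) = -9 + ((5*m)*F + 132) = -9 + (5*F*m + 132) = -9 + (132 + 5*F*m) = 123 + 5*F*m)
q = 576
(q + 18763)*(d(55, -93) + 6109) - 1*46240 = (576 + 18763)*((123 + 5*(-93)*55) + 6109) - 1*46240 = 19339*((123 - 25575) + 6109) - 46240 = 19339*(-25452 + 6109) - 46240 = 19339*(-19343) - 46240 = -374074277 - 46240 = -374120517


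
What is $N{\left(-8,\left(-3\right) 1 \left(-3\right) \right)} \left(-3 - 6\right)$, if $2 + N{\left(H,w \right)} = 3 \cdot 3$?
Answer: $-63$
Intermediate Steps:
$N{\left(H,w \right)} = 7$ ($N{\left(H,w \right)} = -2 + 3 \cdot 3 = -2 + 9 = 7$)
$N{\left(-8,\left(-3\right) 1 \left(-3\right) \right)} \left(-3 - 6\right) = 7 \left(-3 - 6\right) = 7 \left(-9\right) = -63$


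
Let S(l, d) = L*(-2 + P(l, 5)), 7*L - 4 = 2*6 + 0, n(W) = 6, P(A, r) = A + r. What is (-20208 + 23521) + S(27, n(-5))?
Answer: 23671/7 ≈ 3381.6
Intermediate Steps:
L = 16/7 (L = 4/7 + (2*6 + 0)/7 = 4/7 + (12 + 0)/7 = 4/7 + (⅐)*12 = 4/7 + 12/7 = 16/7 ≈ 2.2857)
S(l, d) = 48/7 + 16*l/7 (S(l, d) = 16*(-2 + (l + 5))/7 = 16*(-2 + (5 + l))/7 = 16*(3 + l)/7 = 48/7 + 16*l/7)
(-20208 + 23521) + S(27, n(-5)) = (-20208 + 23521) + (48/7 + (16/7)*27) = 3313 + (48/7 + 432/7) = 3313 + 480/7 = 23671/7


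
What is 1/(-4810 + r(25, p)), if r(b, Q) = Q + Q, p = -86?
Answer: -1/4982 ≈ -0.00020072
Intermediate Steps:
r(b, Q) = 2*Q
1/(-4810 + r(25, p)) = 1/(-4810 + 2*(-86)) = 1/(-4810 - 172) = 1/(-4982) = -1/4982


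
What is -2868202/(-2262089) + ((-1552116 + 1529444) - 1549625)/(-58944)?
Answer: 1241913015707/44445524672 ≈ 27.942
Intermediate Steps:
-2868202/(-2262089) + ((-1552116 + 1529444) - 1549625)/(-58944) = -2868202*(-1/2262089) + (-22672 - 1549625)*(-1/58944) = 2868202/2262089 - 1572297*(-1/58944) = 2868202/2262089 + 524099/19648 = 1241913015707/44445524672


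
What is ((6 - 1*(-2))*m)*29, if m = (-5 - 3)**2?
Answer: 14848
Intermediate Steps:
m = 64 (m = (-8)**2 = 64)
((6 - 1*(-2))*m)*29 = ((6 - 1*(-2))*64)*29 = ((6 + 2)*64)*29 = (8*64)*29 = 512*29 = 14848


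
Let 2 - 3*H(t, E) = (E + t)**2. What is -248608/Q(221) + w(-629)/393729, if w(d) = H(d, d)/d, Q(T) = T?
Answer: -10865123321446/9658566099 ≈ -1124.9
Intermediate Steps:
H(t, E) = 2/3 - (E + t)**2/3
w(d) = (2/3 - 4*d**2/3)/d (w(d) = (2/3 - (d + d)**2/3)/d = (2/3 - 4*d**2/3)/d)
-248608/Q(221) + w(-629)/393729 = -248608/221 + ((2/3)*(1 - 2*(-629)**2)/(-629))/393729 = -248608*1/221 + ((2/3)*(-1/629)*(1 - 2*395641))*(1/393729) = -14624/13 + ((2/3)*(-1/629)*(1 - 791282))*(1/393729) = -14624/13 + ((2/3)*(-1/629)*(-791281))*(1/393729) = -14624/13 + (1582562/1887)*(1/393729) = -14624/13 + 1582562/742966623 = -10865123321446/9658566099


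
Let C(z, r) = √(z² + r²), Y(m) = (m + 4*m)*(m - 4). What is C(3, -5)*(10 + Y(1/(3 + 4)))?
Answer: 355*√34/49 ≈ 42.245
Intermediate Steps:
Y(m) = 5*m*(-4 + m) (Y(m) = (5*m)*(-4 + m) = 5*m*(-4 + m))
C(z, r) = √(r² + z²)
C(3, -5)*(10 + Y(1/(3 + 4))) = √((-5)² + 3²)*(10 + 5*(-4 + 1/(3 + 4))/(3 + 4)) = √(25 + 9)*(10 + 5*(-4 + 1/7)/7) = √34*(10 + 5*(⅐)*(-4 + ⅐)) = √34*(10 + 5*(⅐)*(-27/7)) = √34*(10 - 135/49) = √34*(355/49) = 355*√34/49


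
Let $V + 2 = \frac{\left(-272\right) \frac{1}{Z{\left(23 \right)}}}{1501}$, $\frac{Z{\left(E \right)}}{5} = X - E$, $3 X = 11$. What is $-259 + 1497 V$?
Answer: $- \frac{707388409}{217645} \approx -3250.2$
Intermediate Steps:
$X = \frac{11}{3}$ ($X = \frac{1}{3} \cdot 11 = \frac{11}{3} \approx 3.6667$)
$Z{\left(E \right)} = \frac{55}{3} - 5 E$ ($Z{\left(E \right)} = 5 \left(\frac{11}{3} - E\right) = \frac{55}{3} - 5 E$)
$V = - \frac{434882}{217645}$ ($V = -2 + \frac{\left(-272\right) \frac{1}{\frac{55}{3} - 115}}{1501} = -2 + - \frac{272}{\frac{55}{3} - 115} \cdot \frac{1}{1501} = -2 + - \frac{272}{- \frac{290}{3}} \cdot \frac{1}{1501} = -2 + \left(-272\right) \left(- \frac{3}{290}\right) \frac{1}{1501} = -2 + \frac{408}{145} \cdot \frac{1}{1501} = -2 + \frac{408}{217645} = - \frac{434882}{217645} \approx -1.9981$)
$-259 + 1497 V = -259 + 1497 \left(- \frac{434882}{217645}\right) = -259 - \frac{651018354}{217645} = - \frac{707388409}{217645}$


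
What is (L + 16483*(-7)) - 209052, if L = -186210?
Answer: -510643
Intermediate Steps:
(L + 16483*(-7)) - 209052 = (-186210 + 16483*(-7)) - 209052 = (-186210 - 115381) - 209052 = -301591 - 209052 = -510643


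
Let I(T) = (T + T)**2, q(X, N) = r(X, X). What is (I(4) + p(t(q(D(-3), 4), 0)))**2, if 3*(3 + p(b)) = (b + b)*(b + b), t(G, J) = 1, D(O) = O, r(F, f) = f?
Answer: 34969/9 ≈ 3885.4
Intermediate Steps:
q(X, N) = X
I(T) = 4*T**2 (I(T) = (2*T)**2 = 4*T**2)
p(b) = -3 + 4*b**2/3 (p(b) = -3 + ((b + b)*(b + b))/3 = -3 + ((2*b)*(2*b))/3 = -3 + (4*b**2)/3 = -3 + 4*b**2/3)
(I(4) + p(t(q(D(-3), 4), 0)))**2 = (4*4**2 + (-3 + (4/3)*1**2))**2 = (4*16 + (-3 + (4/3)*1))**2 = (64 + (-3 + 4/3))**2 = (64 - 5/3)**2 = (187/3)**2 = 34969/9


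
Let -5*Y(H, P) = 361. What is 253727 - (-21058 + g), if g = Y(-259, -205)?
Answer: 1374286/5 ≈ 2.7486e+5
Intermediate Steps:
Y(H, P) = -361/5 (Y(H, P) = -⅕*361 = -361/5)
g = -361/5 ≈ -72.200
253727 - (-21058 + g) = 253727 - (-21058 - 361/5) = 253727 - 1*(-105651/5) = 253727 + 105651/5 = 1374286/5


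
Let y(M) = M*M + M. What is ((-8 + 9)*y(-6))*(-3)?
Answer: -90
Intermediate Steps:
y(M) = M + M² (y(M) = M² + M = M + M²)
((-8 + 9)*y(-6))*(-3) = ((-8 + 9)*(-6*(1 - 6)))*(-3) = (1*(-6*(-5)))*(-3) = (1*30)*(-3) = 30*(-3) = -90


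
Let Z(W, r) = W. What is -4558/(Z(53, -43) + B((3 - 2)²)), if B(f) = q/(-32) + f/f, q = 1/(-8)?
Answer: -1166848/13825 ≈ -84.401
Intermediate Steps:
q = -⅛ ≈ -0.12500
B(f) = 257/256 (B(f) = -⅛/(-32) + f/f = -⅛*(-1/32) + 1 = 1/256 + 1 = 257/256)
-4558/(Z(53, -43) + B((3 - 2)²)) = -4558/(53 + 257/256) = -4558/13825/256 = -4558*256/13825 = -1166848/13825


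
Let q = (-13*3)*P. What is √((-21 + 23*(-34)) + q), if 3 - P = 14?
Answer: I*√374 ≈ 19.339*I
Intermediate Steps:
P = -11 (P = 3 - 1*14 = 3 - 14 = -11)
q = 429 (q = -13*3*(-11) = -39*(-11) = 429)
√((-21 + 23*(-34)) + q) = √((-21 + 23*(-34)) + 429) = √((-21 - 782) + 429) = √(-803 + 429) = √(-374) = I*√374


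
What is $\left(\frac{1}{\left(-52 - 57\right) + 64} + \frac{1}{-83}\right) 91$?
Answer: $- \frac{11648}{3735} \approx -3.1186$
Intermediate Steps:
$\left(\frac{1}{\left(-52 - 57\right) + 64} + \frac{1}{-83}\right) 91 = \left(\frac{1}{-109 + 64} - \frac{1}{83}\right) 91 = \left(\frac{1}{-45} - \frac{1}{83}\right) 91 = \left(- \frac{1}{45} - \frac{1}{83}\right) 91 = \left(- \frac{128}{3735}\right) 91 = - \frac{11648}{3735}$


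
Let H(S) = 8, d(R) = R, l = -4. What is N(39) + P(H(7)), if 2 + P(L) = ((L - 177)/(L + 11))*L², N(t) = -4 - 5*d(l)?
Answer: -10550/19 ≈ -555.26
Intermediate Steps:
N(t) = 16 (N(t) = -4 - 5*(-4) = -4 + 20 = 16)
P(L) = -2 + L²*(-177 + L)/(11 + L) (P(L) = -2 + ((L - 177)/(L + 11))*L² = -2 + ((-177 + L)/(11 + L))*L² = -2 + L²*(-177 + L)/(11 + L))
N(39) + P(H(7)) = 16 + (-22 + 8³ - 177*8² - 2*8)/(11 + 8) = 16 + (-22 + 512 - 177*64 - 16)/19 = 16 + (-22 + 512 - 11328 - 16)/19 = 16 + (1/19)*(-10854) = 16 - 10854/19 = -10550/19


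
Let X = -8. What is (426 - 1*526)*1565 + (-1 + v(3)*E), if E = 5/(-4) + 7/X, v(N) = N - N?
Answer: -156501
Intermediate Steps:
v(N) = 0
E = -17/8 (E = 5/(-4) + 7/(-8) = 5*(-¼) + 7*(-⅛) = -5/4 - 7/8 = -17/8 ≈ -2.1250)
(426 - 1*526)*1565 + (-1 + v(3)*E) = (426 - 1*526)*1565 + (-1 + 0*(-17/8)) = (426 - 526)*1565 + (-1 + 0) = -100*1565 - 1 = -156500 - 1 = -156501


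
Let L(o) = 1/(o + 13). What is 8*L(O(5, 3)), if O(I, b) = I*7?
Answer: ⅙ ≈ 0.16667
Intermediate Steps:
O(I, b) = 7*I
L(o) = 1/(13 + o)
8*L(O(5, 3)) = 8/(13 + 7*5) = 8/(13 + 35) = 8/48 = 8*(1/48) = ⅙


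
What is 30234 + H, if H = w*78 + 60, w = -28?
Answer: 28110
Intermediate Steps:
H = -2124 (H = -28*78 + 60 = -2184 + 60 = -2124)
30234 + H = 30234 - 2124 = 28110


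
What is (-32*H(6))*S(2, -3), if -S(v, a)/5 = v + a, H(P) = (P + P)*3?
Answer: -5760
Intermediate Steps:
H(P) = 6*P (H(P) = (2*P)*3 = 6*P)
S(v, a) = -5*a - 5*v (S(v, a) = -5*(v + a) = -5*(a + v) = -5*a - 5*v)
(-32*H(6))*S(2, -3) = (-192*6)*(-5*(-3) - 5*2) = (-32*36)*(15 - 10) = -1152*5 = -5760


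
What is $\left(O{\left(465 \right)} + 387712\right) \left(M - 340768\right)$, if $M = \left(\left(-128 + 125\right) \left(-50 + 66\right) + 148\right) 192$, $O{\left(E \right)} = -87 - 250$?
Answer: $-124567404000$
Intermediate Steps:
$O{\left(E \right)} = -337$ ($O{\left(E \right)} = -87 - 250 = -337$)
$M = 19200$ ($M = \left(\left(-3\right) 16 + 148\right) 192 = \left(-48 + 148\right) 192 = 100 \cdot 192 = 19200$)
$\left(O{\left(465 \right)} + 387712\right) \left(M - 340768\right) = \left(-337 + 387712\right) \left(19200 - 340768\right) = 387375 \left(-321568\right) = -124567404000$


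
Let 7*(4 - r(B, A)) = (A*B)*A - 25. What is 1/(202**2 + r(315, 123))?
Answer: -7/4479954 ≈ -1.5625e-6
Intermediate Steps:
r(B, A) = 53/7 - B*A**2/7 (r(B, A) = 4 - ((A*B)*A - 25)/7 = 4 - (B*A**2 - 25)/7 = 4 - (-25 + B*A**2)/7 = 4 + (25/7 - B*A**2/7) = 53/7 - B*A**2/7)
1/(202**2 + r(315, 123)) = 1/(202**2 + (53/7 - 1/7*315*123**2)) = 1/(40804 + (53/7 - 1/7*315*15129)) = 1/(40804 + (53/7 - 680805)) = 1/(40804 - 4765582/7) = 1/(-4479954/7) = -7/4479954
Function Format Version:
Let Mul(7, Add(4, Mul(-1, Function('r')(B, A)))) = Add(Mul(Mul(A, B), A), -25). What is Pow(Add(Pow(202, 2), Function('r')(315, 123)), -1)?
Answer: Rational(-7, 4479954) ≈ -1.5625e-6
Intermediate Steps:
Function('r')(B, A) = Add(Rational(53, 7), Mul(Rational(-1, 7), B, Pow(A, 2))) (Function('r')(B, A) = Add(4, Mul(Rational(-1, 7), Add(Mul(Mul(A, B), A), -25))) = Add(4, Mul(Rational(-1, 7), Add(Mul(B, Pow(A, 2)), -25))) = Add(4, Mul(Rational(-1, 7), Add(-25, Mul(B, Pow(A, 2))))) = Add(4, Add(Rational(25, 7), Mul(Rational(-1, 7), B, Pow(A, 2)))) = Add(Rational(53, 7), Mul(Rational(-1, 7), B, Pow(A, 2))))
Pow(Add(Pow(202, 2), Function('r')(315, 123)), -1) = Pow(Add(Pow(202, 2), Add(Rational(53, 7), Mul(Rational(-1, 7), 315, Pow(123, 2)))), -1) = Pow(Add(40804, Add(Rational(53, 7), Mul(Rational(-1, 7), 315, 15129))), -1) = Pow(Add(40804, Add(Rational(53, 7), -680805)), -1) = Pow(Add(40804, Rational(-4765582, 7)), -1) = Pow(Rational(-4479954, 7), -1) = Rational(-7, 4479954)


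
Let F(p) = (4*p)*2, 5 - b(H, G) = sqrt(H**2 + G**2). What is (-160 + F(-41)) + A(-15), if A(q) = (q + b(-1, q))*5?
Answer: -538 - 5*sqrt(226) ≈ -613.17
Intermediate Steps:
b(H, G) = 5 - sqrt(G**2 + H**2) (b(H, G) = 5 - sqrt(H**2 + G**2) = 5 - sqrt(G**2 + H**2))
A(q) = 25 - 5*sqrt(1 + q**2) + 5*q (A(q) = (q + (5 - sqrt(q**2 + (-1)**2)))*5 = (q + (5 - sqrt(q**2 + 1)))*5 = (q + (5 - sqrt(1 + q**2)))*5 = (5 + q - sqrt(1 + q**2))*5 = 25 - 5*sqrt(1 + q**2) + 5*q)
F(p) = 8*p
(-160 + F(-41)) + A(-15) = (-160 + 8*(-41)) + (25 - 5*sqrt(1 + (-15)**2) + 5*(-15)) = (-160 - 328) + (25 - 5*sqrt(1 + 225) - 75) = -488 + (25 - 5*sqrt(226) - 75) = -488 + (-50 - 5*sqrt(226)) = -538 - 5*sqrt(226)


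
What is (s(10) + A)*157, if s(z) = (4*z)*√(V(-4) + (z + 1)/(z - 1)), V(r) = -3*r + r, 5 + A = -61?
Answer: -10362 + 6280*√83/3 ≈ 8709.2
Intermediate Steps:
A = -66 (A = -5 - 61 = -66)
V(r) = -2*r
s(z) = 4*z*√(8 + (1 + z)/(-1 + z)) (s(z) = (4*z)*√(-2*(-4) + (z + 1)/(z - 1)) = (4*z)*√(8 + (1 + z)/(-1 + z)) = 4*z*√(8 + (1 + z)/(-1 + z)))
(s(10) + A)*157 = (4*10*√((-7 + 9*10)/(-1 + 10)) - 66)*157 = (4*10*√((-7 + 90)/9) - 66)*157 = (4*10*√((⅑)*83) - 66)*157 = (4*10*√(83/9) - 66)*157 = (4*10*(√83/3) - 66)*157 = (40*√83/3 - 66)*157 = (-66 + 40*√83/3)*157 = -10362 + 6280*√83/3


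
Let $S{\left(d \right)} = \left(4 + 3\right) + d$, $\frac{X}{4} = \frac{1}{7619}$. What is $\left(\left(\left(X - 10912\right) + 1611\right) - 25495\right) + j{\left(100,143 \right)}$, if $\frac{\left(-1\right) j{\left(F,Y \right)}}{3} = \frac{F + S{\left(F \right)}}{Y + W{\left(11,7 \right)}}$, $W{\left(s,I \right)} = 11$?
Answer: $- \frac{40831782279}{1173326} \approx -34800.0$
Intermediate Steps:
$X = \frac{4}{7619} \approx 0.000525$
$S{\left(d \right)} = 7 + d$
$j{\left(F,Y \right)} = - \frac{3 \left(7 + 2 F\right)}{11 + Y}$ ($j{\left(F,Y \right)} = - 3 \frac{F + \left(7 + F\right)}{Y + 11} = - 3 \frac{7 + 2 F}{11 + Y} = - \frac{3 \left(7 + 2 F\right)}{11 + Y}$)
$\left(\left(\left(X - 10912\right) + 1611\right) - 25495\right) + j{\left(100,143 \right)} = \left(\left(\left(\frac{4}{7619} - 10912\right) + 1611\right) - 25495\right) + \frac{3 \left(-7 - 200\right)}{11 + 143} = \left(\left(- \frac{83138524}{7619} + 1611\right) - 25495\right) + \frac{3 \left(-7 - 200\right)}{154} = \left(- \frac{70864315}{7619} - 25495\right) + 3 \cdot \frac{1}{154} \left(-207\right) = - \frac{265110720}{7619} - \frac{621}{154} = - \frac{40831782279}{1173326}$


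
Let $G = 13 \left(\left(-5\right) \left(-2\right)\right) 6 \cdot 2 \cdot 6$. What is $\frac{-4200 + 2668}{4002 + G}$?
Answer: $- \frac{766}{6681} \approx -0.11465$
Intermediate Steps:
$G = 9360$ ($G = 13 \cdot 10 \cdot 12 \cdot 6 = 130 \cdot 72 = 9360$)
$\frac{-4200 + 2668}{4002 + G} = \frac{-4200 + 2668}{4002 + 9360} = - \frac{1532}{13362} = \left(-1532\right) \frac{1}{13362} = - \frac{766}{6681}$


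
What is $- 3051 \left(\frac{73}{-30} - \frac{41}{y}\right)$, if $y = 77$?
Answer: $\frac{6967467}{770} \approx 9048.7$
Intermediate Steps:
$- 3051 \left(\frac{73}{-30} - \frac{41}{y}\right) = - 3051 \left(\frac{73}{-30} - \frac{41}{77}\right) = - 3051 \left(73 \left(- \frac{1}{30}\right) - \frac{41}{77}\right) = - 3051 \left(- \frac{73}{30} - \frac{41}{77}\right) = \left(-3051\right) \left(- \frac{6851}{2310}\right) = \frac{6967467}{770}$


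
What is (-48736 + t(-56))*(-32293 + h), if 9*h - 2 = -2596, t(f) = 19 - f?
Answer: 14268913691/9 ≈ 1.5854e+9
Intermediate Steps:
h = -2594/9 (h = 2/9 + (⅑)*(-2596) = 2/9 - 2596/9 = -2594/9 ≈ -288.22)
(-48736 + t(-56))*(-32293 + h) = (-48736 + (19 - 1*(-56)))*(-32293 - 2594/9) = (-48736 + (19 + 56))*(-293231/9) = (-48736 + 75)*(-293231/9) = -48661*(-293231/9) = 14268913691/9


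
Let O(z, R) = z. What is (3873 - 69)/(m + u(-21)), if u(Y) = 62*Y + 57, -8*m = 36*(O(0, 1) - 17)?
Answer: -2536/779 ≈ -3.2555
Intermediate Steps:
m = 153/2 (m = -9*(0 - 17)/2 = -9*(-17)/2 = -⅛*(-612) = 153/2 ≈ 76.500)
u(Y) = 57 + 62*Y
(3873 - 69)/(m + u(-21)) = (3873 - 69)/(153/2 + (57 + 62*(-21))) = 3804/(153/2 + (57 - 1302)) = 3804/(153/2 - 1245) = 3804/(-2337/2) = 3804*(-2/2337) = -2536/779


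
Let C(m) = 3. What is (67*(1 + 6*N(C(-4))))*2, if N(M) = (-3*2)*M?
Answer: -14338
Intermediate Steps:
N(M) = -6*M
(67*(1 + 6*N(C(-4))))*2 = (67*(1 + 6*(-6*3)))*2 = (67*(1 + 6*(-18)))*2 = (67*(1 - 108))*2 = (67*(-107))*2 = -7169*2 = -14338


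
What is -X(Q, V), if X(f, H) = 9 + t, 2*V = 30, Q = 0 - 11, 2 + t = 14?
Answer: -21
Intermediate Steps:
t = 12 (t = -2 + 14 = 12)
Q = -11
V = 15 (V = (½)*30 = 15)
X(f, H) = 21 (X(f, H) = 9 + 12 = 21)
-X(Q, V) = -1*21 = -21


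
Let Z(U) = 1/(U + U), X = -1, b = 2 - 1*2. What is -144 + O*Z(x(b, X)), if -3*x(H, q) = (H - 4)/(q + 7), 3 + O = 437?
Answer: 1665/2 ≈ 832.50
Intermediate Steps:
O = 434 (O = -3 + 437 = 434)
b = 0 (b = 2 - 2 = 0)
x(H, q) = -(-4 + H)/(3*(7 + q)) (x(H, q) = -(H - 4)/(3*(q + 7)) = -(-4 + H)/(3*(7 + q)))
Z(U) = 1/(2*U)
-144 + O*Z(x(b, X)) = -144 + 434*(1/(2*(((4 - 1*0)/(3*(7 - 1)))))) = -144 + 434*(1/(2*(((1/3)*(4 + 0)/6)))) = -144 + 434*(1/(2*(((1/3)*(1/6)*4)))) = -144 + 434*(1/(2*(2/9))) = -144 + 434*((1/2)*(9/2)) = -144 + 434*(9/4) = -144 + 1953/2 = 1665/2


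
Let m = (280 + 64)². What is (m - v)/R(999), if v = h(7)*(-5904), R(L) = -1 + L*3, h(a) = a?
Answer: 39916/749 ≈ 53.292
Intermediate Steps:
R(L) = -1 + 3*L
v = -41328 (v = 7*(-5904) = -41328)
m = 118336 (m = 344² = 118336)
(m - v)/R(999) = (118336 - 1*(-41328))/(-1 + 3*999) = (118336 + 41328)/(-1 + 2997) = 159664/2996 = 159664*(1/2996) = 39916/749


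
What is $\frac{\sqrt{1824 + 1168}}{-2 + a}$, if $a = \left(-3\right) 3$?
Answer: $- \frac{4 \sqrt{187}}{11} \approx -4.9727$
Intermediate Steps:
$a = -9$
$\frac{\sqrt{1824 + 1168}}{-2 + a} = \frac{\sqrt{1824 + 1168}}{-2 - 9} = \frac{\sqrt{2992}}{-11} = 4 \sqrt{187} \left(- \frac{1}{11}\right) = - \frac{4 \sqrt{187}}{11}$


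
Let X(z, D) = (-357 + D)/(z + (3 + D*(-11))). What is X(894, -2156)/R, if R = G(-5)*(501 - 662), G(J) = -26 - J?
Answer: -359/11888079 ≈ -3.0198e-5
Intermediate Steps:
X(z, D) = (-357 + D)/(3 + z - 11*D) (X(z, D) = (-357 + D)/(z + (3 - 11*D)) = (-357 + D)/(3 + z - 11*D))
R = 3381 (R = (-26 - 1*(-5))*(501 - 662) = (-26 + 5)*(-161) = -21*(-161) = 3381)
X(894, -2156)/R = ((-357 - 2156)/(3 + 894 - 11*(-2156)))/3381 = (-2513/(3 + 894 + 23716))*(1/3381) = (-2513/24613)*(1/3381) = ((1/24613)*(-2513))*(1/3381) = -2513/24613*1/3381 = -359/11888079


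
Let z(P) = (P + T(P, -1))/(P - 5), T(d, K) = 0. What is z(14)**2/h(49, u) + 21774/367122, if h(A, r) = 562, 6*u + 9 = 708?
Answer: 88595995/1392677307 ≈ 0.063616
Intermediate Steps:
u = 233/2 (u = -3/2 + (1/6)*708 = -3/2 + 118 = 233/2 ≈ 116.50)
z(P) = P/(-5 + P) (z(P) = (P + 0)/(P - 5) = P/(-5 + P))
z(14)**2/h(49, u) + 21774/367122 = (14/(-5 + 14))**2/562 + 21774/367122 = (14/9)**2*(1/562) + 21774*(1/367122) = (14*(1/9))**2*(1/562) + 3629/61187 = (14/9)**2*(1/562) + 3629/61187 = (196/81)*(1/562) + 3629/61187 = 98/22761 + 3629/61187 = 88595995/1392677307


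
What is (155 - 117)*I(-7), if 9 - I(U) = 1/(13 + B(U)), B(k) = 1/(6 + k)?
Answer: 2033/6 ≈ 338.83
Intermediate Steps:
I(U) = 9 - 1/(13 + 1/(6 + U))
(155 - 117)*I(-7) = (155 - 117)*((705 + 116*(-7))/(79 + 13*(-7))) = 38*((705 - 812)/(79 - 91)) = 38*(-107/(-12)) = 38*(-1/12*(-107)) = 38*(107/12) = 2033/6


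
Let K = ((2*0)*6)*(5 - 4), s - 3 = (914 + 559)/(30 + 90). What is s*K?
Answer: 0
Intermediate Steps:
s = 611/40 (s = 3 + (914 + 559)/(30 + 90) = 3 + 1473/120 = 3 + 1473*(1/120) = 3 + 491/40 = 611/40 ≈ 15.275)
K = 0 (K = (0*6)*1 = 0*1 = 0)
s*K = (611/40)*0 = 0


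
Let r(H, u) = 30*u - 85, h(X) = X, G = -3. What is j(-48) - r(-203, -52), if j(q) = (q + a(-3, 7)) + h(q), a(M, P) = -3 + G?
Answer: 1543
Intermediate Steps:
a(M, P) = -6 (a(M, P) = -3 - 3 = -6)
r(H, u) = -85 + 30*u
j(q) = -6 + 2*q (j(q) = (q - 6) + q = (-6 + q) + q = -6 + 2*q)
j(-48) - r(-203, -52) = (-6 + 2*(-48)) - (-85 + 30*(-52)) = (-6 - 96) - (-85 - 1560) = -102 - 1*(-1645) = -102 + 1645 = 1543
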